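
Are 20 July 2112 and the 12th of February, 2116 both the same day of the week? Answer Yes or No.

Yes

From Jul 20, 2112 to Feb 12, 2116 is 1302 days.
1302 mod 7 = 0, so they are the same weekday.
(Jul 20, 2112 is a Wednesday; Feb 12, 2116 is a Wednesday.)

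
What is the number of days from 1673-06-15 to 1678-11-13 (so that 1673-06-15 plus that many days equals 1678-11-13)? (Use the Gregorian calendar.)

Jun 15, 1673 → Jun 15, 1674: 365 days.
Jun 15, 1674 → Jun 15, 1675: 365 days.
Jun 15, 1675 → Jun 15, 1676: 366 days (Feb 29, 1676 is in that span).
Jun 15, 1676 → Jun 15, 1677: 365 days.
Jun 15, 1677 → Jun 15, 1678: 365 days.
Jun 15, 1678 → Jul 15, 1678: 30 days (June has 30).
Jul 15, 1678 → Aug 15, 1678: 31 days (July has 31).
Aug 15, 1678 → Sep 15, 1678: 31 days (August has 31).
Sep 15, 1678 → Oct 15, 1678: 30 days (September has 30).
Oct 15, 1678 → Nov 13, 1678: 29 days.
Total: 1977 days.

1977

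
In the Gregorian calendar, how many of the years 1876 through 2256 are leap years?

93

Multiples of 4 in [1876,2256]: 96.
Of those, multiples of 100: 4 (not leap unless ÷400).
Multiples of 400: 1.
Leap years = 96 − 4 + 1 = 93.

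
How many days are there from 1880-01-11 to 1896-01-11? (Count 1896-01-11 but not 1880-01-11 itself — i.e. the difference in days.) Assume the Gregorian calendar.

5844

Jan 11, 1880 → Jan 11, 1881: 366 days (Feb 29, 1880 is in that span).
Jan 11, 1881 → Jan 11, 1882: 365 days.
Jan 11, 1882 → Jan 11, 1883: 365 days.
Jan 11, 1883 → Jan 11, 1884: 365 days.
Jan 11, 1884 → Jan 11, 1885: 366 days (Feb 29, 1884 is in that span).
Jan 11, 1885 → Jan 11, 1886: 365 days.
Jan 11, 1886 → Jan 11, 1887: 365 days.
Jan 11, 1887 → Jan 11, 1888: 365 days.
Jan 11, 1888 → Jan 11, 1889: 366 days (Feb 29, 1888 is in that span).
Jan 11, 1889 → Jan 11, 1890: 365 days.
Jan 11, 1890 → Jan 11, 1891: 365 days.
Jan 11, 1891 → Jan 11, 1892: 365 days.
Jan 11, 1892 → Jan 11, 1893: 366 days (Feb 29, 1892 is in that span).
Jan 11, 1893 → Jan 11, 1894: 365 days.
Jan 11, 1894 → Jan 11, 1895: 365 days.
Jan 11, 1895 → Feb 11, 1895: 31 days (January has 31).
Feb 11, 1895 → Mar 11, 1895: 28 days (February has 28).
Mar 11, 1895 → Apr 11, 1895: 31 days (March has 31).
Apr 11, 1895 → May 11, 1895: 30 days (April has 30).
May 11, 1895 → Jun 11, 1895: 31 days (May has 31).
Jun 11, 1895 → Jul 11, 1895: 30 days (June has 30).
Jul 11, 1895 → Aug 11, 1895: 31 days (July has 31).
Aug 11, 1895 → Sep 11, 1895: 31 days (August has 31).
Sep 11, 1895 → Oct 11, 1895: 30 days (September has 30).
Oct 11, 1895 → Nov 11, 1895: 31 days (October has 31).
Nov 11, 1895 → Dec 11, 1895: 30 days (November has 30).
Dec 11, 1895 → Jan 11, 1896: 31 days.
Total: 5844 days.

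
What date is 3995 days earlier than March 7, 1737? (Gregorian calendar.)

March 30, 1726

−365 (one year) → Mar 7, 1736 (3630 left).
−366 (one year; includes Feb 29, 1736) → Mar 7, 1735 (3264 left).
−365 (one year) → Mar 7, 1734 (2899 left).
−365 (one year) → Mar 7, 1733 (2534 left).
−365 (one year) → Mar 7, 1732 (2169 left).
−366 (one year; includes Feb 29, 1732) → Mar 7, 1731 (1803 left).
−365 (one year) → Mar 7, 1730 (1438 left).
−365 (one year) → Mar 7, 1729 (1073 left).
−365 (one year) → Mar 7, 1728 (708 left).
−366 (one year; includes Feb 29, 1728) → Mar 7, 1727 (342 left).
−7 → Feb 28, 1727 (end of Feb, 28 days; 335 left).
−28 → Jan 31, 1727 (end of Jan, 31 days; 307 left).
−31 → Dec 31, 1726 (end of Dec, 31 days; 276 left).
−31 → Nov 30, 1726 (end of Nov, 30 days; 245 left).
−30 → Oct 31, 1726 (end of Oct, 31 days; 215 left).
−31 → Sep 30, 1726 (end of Sep, 30 days; 184 left).
−30 → Aug 31, 1726 (end of Aug, 31 days; 154 left).
−31 → Jul 31, 1726 (end of Jul, 31 days; 123 left).
−31 → Jun 30, 1726 (end of Jun, 30 days; 92 left).
−30 → May 31, 1726 (end of May, 31 days; 62 left).
−31 → Apr 30, 1726 (end of Apr, 30 days; 31 left).
−30 → Mar 31, 1726 (end of Mar, 31 days; 1 left).
−1 → Mar 30, 1726.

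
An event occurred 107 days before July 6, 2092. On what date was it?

−6 → Jun 30, 2092 (end of Jun, 30 days; 101 left).
−30 → May 31, 2092 (end of May, 31 days; 71 left).
−31 → Apr 30, 2092 (end of Apr, 30 days; 40 left).
−30 → Mar 31, 2092 (end of Mar, 31 days; 10 left).
−10 → Mar 21, 2092.

March 21, 2092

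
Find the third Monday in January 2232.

January 1, 2232 is a Sunday.
The first Monday is therefore January 2 (1 days later).
The third Monday is 2 + 2×7 = January 16.

January 16, 2232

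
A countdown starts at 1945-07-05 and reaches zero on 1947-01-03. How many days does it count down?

Jul 5, 1945 → Jul 5, 1946: 365 days.
Jul 5, 1946 → Aug 5, 1946: 31 days (July has 31).
Aug 5, 1946 → Sep 5, 1946: 31 days (August has 31).
Sep 5, 1946 → Oct 5, 1946: 30 days (September has 30).
Oct 5, 1946 → Nov 5, 1946: 31 days (October has 31).
Nov 5, 1946 → Dec 5, 1946: 30 days (November has 30).
Dec 5, 1946 → Jan 3, 1947: 29 days.
Total: 547 days.

547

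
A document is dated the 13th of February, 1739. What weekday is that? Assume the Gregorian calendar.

Friday

Doomsday rule: the anchor day for the 1700s is Sunday. For year 39: 39÷12 = 3 r 3, and 3÷4 = 0, so 3+3+0 = 6.
Sunday + 6 ≡ Saturday — that's 1739's doomsday.
In February the doomsday date is Feb 28 (1739 is not a leap year).
Feb 13 is 15 days before Feb 28; 15 mod 7 = 1, so Saturday − 1 = Friday.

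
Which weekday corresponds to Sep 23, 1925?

Wednesday

Doomsday rule: the anchor day for the 1900s is Wednesday. For year 25: 25÷12 = 2 r 1, and 1÷4 = 0, so 2+1+0 = 3.
Wednesday + 3 ≡ Saturday — that's 1925's doomsday.
In September the doomsday date is Sep 5.
Sep 23 is 18 days after Sep 5; 18 mod 7 = 4, so Saturday + 4 = Wednesday.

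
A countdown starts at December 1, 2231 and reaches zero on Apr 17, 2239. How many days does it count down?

Dec 1, 2231 → Dec 1, 2232: 366 days (Feb 29, 2232 is in that span).
Dec 1, 2232 → Dec 1, 2233: 365 days.
Dec 1, 2233 → Dec 1, 2234: 365 days.
Dec 1, 2234 → Dec 1, 2235: 365 days.
Dec 1, 2235 → Dec 1, 2236: 366 days (Feb 29, 2236 is in that span).
Dec 1, 2236 → Dec 1, 2237: 365 days.
Dec 1, 2237 → Dec 1, 2238: 365 days.
Dec 1, 2238 → Jan 1, 2239: 31 days (December has 31).
Jan 1, 2239 → Feb 1, 2239: 31 days (January has 31).
Feb 1, 2239 → Mar 1, 2239: 28 days (February has 28).
Mar 1, 2239 → Apr 1, 2239: 31 days (March has 31).
Apr 1, 2239 → Apr 17, 2239: 16 days.
Total: 2694 days.

2694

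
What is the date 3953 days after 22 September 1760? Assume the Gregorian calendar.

+365 (one year) → Sep 22, 1761 (3588 left).
+365 (one year) → Sep 22, 1762 (3223 left).
+365 (one year) → Sep 22, 1763 (2858 left).
+366 (one year; includes Feb 29, 1764) → Sep 22, 1764 (2492 left).
+365 (one year) → Sep 22, 1765 (2127 left).
+365 (one year) → Sep 22, 1766 (1762 left).
+365 (one year) → Sep 22, 1767 (1397 left).
+366 (one year; includes Feb 29, 1768) → Sep 22, 1768 (1031 left).
+365 (one year) → Sep 22, 1769 (666 left).
+365 (one year) → Sep 22, 1770 (301 left).
Sep has 30 days: +9 → Oct 1, 1770 (292 left).
Oct has 31 days: +31 → Nov 1, 1770 (261 left).
Nov has 30 days: +30 → Dec 1, 1770 (231 left).
Dec has 31 days: +31 → Jan 1, 1771 (200 left).
Jan has 31 days: +31 → Feb 1, 1771 (169 left).
Feb has 28 days: +28 → Mar 1, 1771 (141 left).
Mar has 31 days: +31 → Apr 1, 1771 (110 left).
Apr has 30 days: +30 → May 1, 1771 (80 left).
May has 31 days: +31 → Jun 1, 1771 (49 left).
Jun has 30 days: +30 → Jul 1, 1771 (19 left).
+19 → Jul 20, 1771.

July 20, 1771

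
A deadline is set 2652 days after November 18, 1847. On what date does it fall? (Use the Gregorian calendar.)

February 21, 1855

+366 (one year; includes Feb 29, 1848) → Nov 18, 1848 (2286 left).
+365 (one year) → Nov 18, 1849 (1921 left).
+365 (one year) → Nov 18, 1850 (1556 left).
+365 (one year) → Nov 18, 1851 (1191 left).
+366 (one year; includes Feb 29, 1852) → Nov 18, 1852 (825 left).
+365 (one year) → Nov 18, 1853 (460 left).
+365 (one year) → Nov 18, 1854 (95 left).
Nov has 30 days: +13 → Dec 1, 1854 (82 left).
Dec has 31 days: +31 → Jan 1, 1855 (51 left).
Jan has 31 days: +31 → Feb 1, 1855 (20 left).
+20 → Feb 21, 1855.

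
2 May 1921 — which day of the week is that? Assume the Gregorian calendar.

Monday

Doomsday rule: the anchor day for the 1900s is Wednesday. For year 21: 21÷12 = 1 r 9, and 9÷4 = 2, so 1+9+2 = 12.
Wednesday + 12 ≡ Monday — that's 1921's doomsday.
In May the doomsday date is May 9.
May 2 is 7 days before May 9; 7 mod 7 = 0, so Monday − 0 = Monday.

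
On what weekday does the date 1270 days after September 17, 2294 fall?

Thursday

First find the weekday of Sep 17, 2294. Doomsday rule: the anchor day for the 2200s is Friday. For year 94: 94÷12 = 7 r 10, and 10÷4 = 2, so 7+10+2 = 19.
Friday + 19 ≡ Wednesday — that's 2294's doomsday.
In September the doomsday date is Sep 5.
Sep 17 is 12 days after Sep 5; 12 mod 7 = 5, so Wednesday + 5 = Monday.
1270 mod 7 = 3, so 1270 days after a Monday is Monday + 3 = Thursday.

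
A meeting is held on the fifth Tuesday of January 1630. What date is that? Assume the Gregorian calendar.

January 29, 1630

January 1, 1630 is a Tuesday.
The first Tuesday is therefore January 1 (same day).
The fifth Tuesday is 1 + 4×7 = January 29.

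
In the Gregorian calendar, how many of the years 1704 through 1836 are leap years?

33

Multiples of 4 in [1704,1836]: 34.
Of those, multiples of 100: 1 (not leap unless ÷400).
Multiples of 400: 0.
Leap years = 34 − 1 + 0 = 33.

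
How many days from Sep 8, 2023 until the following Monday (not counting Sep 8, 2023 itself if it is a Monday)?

Sep 8, 2023 is a Friday.
From Friday to the next Monday is 3 days.

3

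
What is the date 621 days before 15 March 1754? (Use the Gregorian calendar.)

−365 (one year) → Mar 15, 1753 (256 left).
−15 → Feb 28, 1753 (end of Feb, 28 days; 241 left).
−28 → Jan 31, 1753 (end of Jan, 31 days; 213 left).
−31 → Dec 31, 1752 (end of Dec, 31 days; 182 left).
−31 → Nov 30, 1752 (end of Nov, 30 days; 151 left).
−30 → Oct 31, 1752 (end of Oct, 31 days; 121 left).
−31 → Sep 30, 1752 (end of Sep, 30 days; 90 left).
−30 → Aug 31, 1752 (end of Aug, 31 days; 60 left).
−31 → Jul 31, 1752 (end of Jul, 31 days; 29 left).
−29 → Jul 2, 1752.

July 2, 1752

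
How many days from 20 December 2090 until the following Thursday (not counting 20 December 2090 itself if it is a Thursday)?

1

Dec 20, 2090 is a Wednesday.
From Wednesday to the next Thursday is 1 day.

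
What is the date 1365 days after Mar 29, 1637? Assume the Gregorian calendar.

+365 (one year) → Mar 29, 1638 (1000 left).
+365 (one year) → Mar 29, 1639 (635 left).
+366 (one year; includes Feb 29, 1640) → Mar 29, 1640 (269 left).
Mar has 31 days: +3 → Apr 1, 1640 (266 left).
Apr has 30 days: +30 → May 1, 1640 (236 left).
May has 31 days: +31 → Jun 1, 1640 (205 left).
Jun has 30 days: +30 → Jul 1, 1640 (175 left).
Jul has 31 days: +31 → Aug 1, 1640 (144 left).
Aug has 31 days: +31 → Sep 1, 1640 (113 left).
Sep has 30 days: +30 → Oct 1, 1640 (83 left).
Oct has 31 days: +31 → Nov 1, 1640 (52 left).
Nov has 30 days: +30 → Dec 1, 1640 (22 left).
+22 → Dec 23, 1640.

December 23, 1640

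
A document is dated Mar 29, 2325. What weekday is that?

Sunday

Doomsday rule: the anchor day for the 2300s is Wednesday. For year 25: 25÷12 = 2 r 1, and 1÷4 = 0, so 2+1+0 = 3.
Wednesday + 3 ≡ Saturday — that's 2325's doomsday.
In March the doomsday date is Mar 14.
Mar 29 is 15 days after Mar 14; 15 mod 7 = 1, so Saturday + 1 = Sunday.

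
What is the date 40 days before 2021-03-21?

February 9, 2021

−21 → Feb 28, 2021 (end of Feb, 28 days; 19 left).
−19 → Feb 9, 2021.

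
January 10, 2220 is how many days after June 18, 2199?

7510

Jun 18, 2199 → Jun 18, 2200: 365 days.
Jun 18, 2200 → Jun 18, 2201: 365 days.
Jun 18, 2201 → Jun 18, 2202: 365 days.
Jun 18, 2202 → Jun 18, 2203: 365 days.
Jun 18, 2203 → Jun 18, 2204: 366 days (Feb 29, 2204 is in that span).
Jun 18, 2204 → Jun 18, 2205: 365 days.
Jun 18, 2205 → Jun 18, 2206: 365 days.
Jun 18, 2206 → Jun 18, 2207: 365 days.
Jun 18, 2207 → Jun 18, 2208: 366 days (Feb 29, 2208 is in that span).
Jun 18, 2208 → Jun 18, 2209: 365 days.
Jun 18, 2209 → Jun 18, 2210: 365 days.
Jun 18, 2210 → Jun 18, 2211: 365 days.
Jun 18, 2211 → Jun 18, 2212: 366 days (Feb 29, 2212 is in that span).
Jun 18, 2212 → Jun 18, 2213: 365 days.
Jun 18, 2213 → Jun 18, 2214: 365 days.
Jun 18, 2214 → Jun 18, 2215: 365 days.
Jun 18, 2215 → Jun 18, 2216: 366 days (Feb 29, 2216 is in that span).
Jun 18, 2216 → Jun 18, 2217: 365 days.
Jun 18, 2217 → Jun 18, 2218: 365 days.
Jun 18, 2218 → Jun 18, 2219: 365 days.
Jun 18, 2219 → Jul 18, 2219: 30 days (June has 30).
Jul 18, 2219 → Aug 18, 2219: 31 days (July has 31).
Aug 18, 2219 → Sep 18, 2219: 31 days (August has 31).
Sep 18, 2219 → Oct 18, 2219: 30 days (September has 30).
Oct 18, 2219 → Nov 18, 2219: 31 days (October has 31).
Nov 18, 2219 → Dec 18, 2219: 30 days (November has 30).
Dec 18, 2219 → Jan 10, 2220: 23 days.
Total: 7510 days.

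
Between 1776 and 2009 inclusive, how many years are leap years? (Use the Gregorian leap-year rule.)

Multiples of 4 in [1776,2009]: 59.
Of those, multiples of 100: 3 (not leap unless ÷400).
Multiples of 400: 1.
Leap years = 59 − 3 + 1 = 57.

57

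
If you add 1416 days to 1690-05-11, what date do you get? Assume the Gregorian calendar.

March 27, 1694

+365 (one year) → May 11, 1691 (1051 left).
+366 (one year; includes Feb 29, 1692) → May 11, 1692 (685 left).
+365 (one year) → May 11, 1693 (320 left).
May has 31 days: +21 → Jun 1, 1693 (299 left).
Jun has 30 days: +30 → Jul 1, 1693 (269 left).
Jul has 31 days: +31 → Aug 1, 1693 (238 left).
Aug has 31 days: +31 → Sep 1, 1693 (207 left).
Sep has 30 days: +30 → Oct 1, 1693 (177 left).
Oct has 31 days: +31 → Nov 1, 1693 (146 left).
Nov has 30 days: +30 → Dec 1, 1693 (116 left).
Dec has 31 days: +31 → Jan 1, 1694 (85 left).
Jan has 31 days: +31 → Feb 1, 1694 (54 left).
Feb has 28 days: +28 → Mar 1, 1694 (26 left).
+26 → Mar 27, 1694.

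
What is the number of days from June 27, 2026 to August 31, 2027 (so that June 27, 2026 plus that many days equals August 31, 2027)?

430

Jun 27, 2026 → Jun 27, 2027: 365 days.
Jun 27, 2027 → Jul 27, 2027: 30 days (June has 30).
Jul 27, 2027 → Aug 27, 2027: 31 days (July has 31).
Aug 27, 2027 → Aug 31, 2027: 4 days.
Total: 430 days.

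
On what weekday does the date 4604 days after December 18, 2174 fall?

Friday

First find the weekday of Dec 18, 2174. Doomsday rule: the anchor day for the 2100s is Sunday. For year 74: 74÷12 = 6 r 2, and 2÷4 = 0, so 6+2+0 = 8.
Sunday + 8 ≡ Monday — that's 2174's doomsday.
In December the doomsday date is Dec 12.
Dec 18 is 6 days after Dec 12; 6 mod 7 = 6, so Monday + 6 = Sunday.
4604 mod 7 = 5, so 4604 days after a Sunday is Sunday + 5 = Friday.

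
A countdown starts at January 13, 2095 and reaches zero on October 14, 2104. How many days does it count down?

Jan 13, 2095 → Jan 13, 2096: 365 days.
Jan 13, 2096 → Jan 13, 2097: 366 days (Feb 29, 2096 is in that span).
Jan 13, 2097 → Jan 13, 2098: 365 days.
Jan 13, 2098 → Jan 13, 2099: 365 days.
Jan 13, 2099 → Jan 13, 2100: 365 days.
Jan 13, 2100 → Jan 13, 2101: 365 days.
Jan 13, 2101 → Jan 13, 2102: 365 days.
Jan 13, 2102 → Jan 13, 2103: 365 days.
Jan 13, 2103 → Jan 13, 2104: 365 days.
Jan 13, 2104 → Feb 13, 2104: 31 days (January has 31).
Feb 13, 2104 → Mar 13, 2104: 29 days (February has 29).
Mar 13, 2104 → Apr 13, 2104: 31 days (March has 31).
Apr 13, 2104 → May 13, 2104: 30 days (April has 30).
May 13, 2104 → Jun 13, 2104: 31 days (May has 31).
Jun 13, 2104 → Jul 13, 2104: 30 days (June has 30).
Jul 13, 2104 → Aug 13, 2104: 31 days (July has 31).
Aug 13, 2104 → Sep 13, 2104: 31 days (August has 31).
Sep 13, 2104 → Oct 13, 2104: 30 days (September has 30).
Oct 13, 2104 → Oct 14, 2104: 1 days.
Total: 3561 days.

3561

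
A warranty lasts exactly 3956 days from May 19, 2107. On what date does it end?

+366 (one year; includes Feb 29, 2108) → May 19, 2108 (3590 left).
+365 (one year) → May 19, 2109 (3225 left).
+365 (one year) → May 19, 2110 (2860 left).
+365 (one year) → May 19, 2111 (2495 left).
+366 (one year; includes Feb 29, 2112) → May 19, 2112 (2129 left).
+365 (one year) → May 19, 2113 (1764 left).
+365 (one year) → May 19, 2114 (1399 left).
+365 (one year) → May 19, 2115 (1034 left).
+366 (one year; includes Feb 29, 2116) → May 19, 2116 (668 left).
+365 (one year) → May 19, 2117 (303 left).
May has 31 days: +13 → Jun 1, 2117 (290 left).
Jun has 30 days: +30 → Jul 1, 2117 (260 left).
Jul has 31 days: +31 → Aug 1, 2117 (229 left).
Aug has 31 days: +31 → Sep 1, 2117 (198 left).
Sep has 30 days: +30 → Oct 1, 2117 (168 left).
Oct has 31 days: +31 → Nov 1, 2117 (137 left).
Nov has 30 days: +30 → Dec 1, 2117 (107 left).
Dec has 31 days: +31 → Jan 1, 2118 (76 left).
Jan has 31 days: +31 → Feb 1, 2118 (45 left).
Feb has 28 days: +28 → Mar 1, 2118 (17 left).
+17 → Mar 18, 2118.

March 18, 2118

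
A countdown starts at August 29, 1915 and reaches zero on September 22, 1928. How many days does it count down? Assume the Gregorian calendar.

4773

Aug 29, 1915 → Aug 29, 1916: 366 days (Feb 29, 1916 is in that span).
Aug 29, 1916 → Aug 29, 1917: 365 days.
Aug 29, 1917 → Aug 29, 1918: 365 days.
Aug 29, 1918 → Aug 29, 1919: 365 days.
Aug 29, 1919 → Aug 29, 1920: 366 days (Feb 29, 1920 is in that span).
Aug 29, 1920 → Aug 29, 1921: 365 days.
Aug 29, 1921 → Aug 29, 1922: 365 days.
Aug 29, 1922 → Aug 29, 1923: 365 days.
Aug 29, 1923 → Aug 29, 1924: 366 days (Feb 29, 1924 is in that span).
Aug 29, 1924 → Aug 29, 1925: 365 days.
Aug 29, 1925 → Aug 29, 1926: 365 days.
Aug 29, 1926 → Aug 29, 1927: 365 days.
Aug 29, 1927 → Sep 29, 1927: 31 days (August has 31).
Sep 29, 1927 → Oct 29, 1927: 30 days (September has 30).
Oct 29, 1927 → Nov 29, 1927: 31 days (October has 31).
Nov 29, 1927 → Dec 29, 1927: 30 days (November has 30).
Dec 29, 1927 → Jan 29, 1928: 31 days (December has 31).
Jan 29, 1928 → Feb 29, 1928: 31 days (January has 31).
Feb 29, 1928 → Mar 29, 1928: 29 days (February has 29).
Mar 29, 1928 → Apr 29, 1928: 31 days (March has 31).
Apr 29, 1928 → May 29, 1928: 30 days (April has 30).
May 29, 1928 → Jun 29, 1928: 31 days (May has 31).
Jun 29, 1928 → Jul 29, 1928: 30 days (June has 30).
Jul 29, 1928 → Aug 29, 1928: 31 days (July has 31).
Aug 29, 1928 → Sep 22, 1928: 24 days.
Total: 4773 days.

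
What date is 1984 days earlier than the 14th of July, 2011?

−365 (one year) → Jul 14, 2010 (1619 left).
−365 (one year) → Jul 14, 2009 (1254 left).
−365 (one year) → Jul 14, 2008 (889 left).
−366 (one year; includes Feb 29, 2008) → Jul 14, 2007 (523 left).
−365 (one year) → Jul 14, 2006 (158 left).
−14 → Jun 30, 2006 (end of Jun, 30 days; 144 left).
−30 → May 31, 2006 (end of May, 31 days; 114 left).
−31 → Apr 30, 2006 (end of Apr, 30 days; 83 left).
−30 → Mar 31, 2006 (end of Mar, 31 days; 53 left).
−31 → Feb 28, 2006 (end of Feb, 28 days; 22 left).
−22 → Feb 6, 2006.

February 6, 2006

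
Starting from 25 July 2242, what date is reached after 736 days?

+365 (one year) → Jul 25, 2243 (371 left).
Jul has 31 days: +7 → Aug 1, 2243 (364 left).
Aug has 31 days: +31 → Sep 1, 2243 (333 left).
Sep has 30 days: +30 → Oct 1, 2243 (303 left).
Oct has 31 days: +31 → Nov 1, 2243 (272 left).
Nov has 30 days: +30 → Dec 1, 2243 (242 left).
Dec has 31 days: +31 → Jan 1, 2244 (211 left).
Jan has 31 days: +31 → Feb 1, 2244 (180 left).
Feb has 29 days: +29 → Mar 1, 2244 (151 left).
Mar has 31 days: +31 → Apr 1, 2244 (120 left).
Apr has 30 days: +30 → May 1, 2244 (90 left).
May has 31 days: +31 → Jun 1, 2244 (59 left).
Jun has 30 days: +30 → Jul 1, 2244 (29 left).
+29 → Jul 30, 2244.

July 30, 2244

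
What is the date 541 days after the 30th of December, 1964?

+365 (one year) → Dec 30, 1965 (176 left).
Dec has 31 days: +2 → Jan 1, 1966 (174 left).
Jan has 31 days: +31 → Feb 1, 1966 (143 left).
Feb has 28 days: +28 → Mar 1, 1966 (115 left).
Mar has 31 days: +31 → Apr 1, 1966 (84 left).
Apr has 30 days: +30 → May 1, 1966 (54 left).
May has 31 days: +31 → Jun 1, 1966 (23 left).
+23 → Jun 24, 1966.

June 24, 1966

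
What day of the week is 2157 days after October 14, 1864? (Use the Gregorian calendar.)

Saturday

First find the weekday of Oct 14, 1864. Doomsday rule: the anchor day for the 1800s is Friday. For year 64: 64÷12 = 5 r 4, and 4÷4 = 1, so 5+4+1 = 10.
Friday + 10 ≡ Monday — that's 1864's doomsday.
In October the doomsday date is Oct 10.
Oct 14 is 4 days after Oct 10; 4 mod 7 = 4, so Monday + 4 = Friday.
2157 mod 7 = 1, so 2157 days after a Friday is Friday + 1 = Saturday.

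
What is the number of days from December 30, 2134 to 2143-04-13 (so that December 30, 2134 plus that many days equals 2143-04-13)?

Dec 30, 2134 → Dec 30, 2135: 365 days.
Dec 30, 2135 → Dec 30, 2136: 366 days (Feb 29, 2136 is in that span).
Dec 30, 2136 → Dec 30, 2137: 365 days.
Dec 30, 2137 → Dec 30, 2138: 365 days.
Dec 30, 2138 → Dec 30, 2139: 365 days.
Dec 30, 2139 → Dec 30, 2140: 366 days (Feb 29, 2140 is in that span).
Dec 30, 2140 → Dec 30, 2141: 365 days.
Dec 30, 2141 → Dec 30, 2142: 365 days.
Dec 30, 2142 → Jan 30, 2143: 31 days (December has 31).
Jan 30, 2143 → Feb 28, 2143: 29 days (January has 31).
Feb 28, 2143 → Mar 28, 2143: 28 days (February has 28).
Mar 28, 2143 → Apr 13, 2143: 16 days.
Total: 3026 days.

3026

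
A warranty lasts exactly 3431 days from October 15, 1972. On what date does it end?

+365 (one year) → Oct 15, 1973 (3066 left).
+365 (one year) → Oct 15, 1974 (2701 left).
+365 (one year) → Oct 15, 1975 (2336 left).
+366 (one year; includes Feb 29, 1976) → Oct 15, 1976 (1970 left).
+365 (one year) → Oct 15, 1977 (1605 left).
+365 (one year) → Oct 15, 1978 (1240 left).
+365 (one year) → Oct 15, 1979 (875 left).
+366 (one year; includes Feb 29, 1980) → Oct 15, 1980 (509 left).
+365 (one year) → Oct 15, 1981 (144 left).
Oct has 31 days: +17 → Nov 1, 1981 (127 left).
Nov has 30 days: +30 → Dec 1, 1981 (97 left).
Dec has 31 days: +31 → Jan 1, 1982 (66 left).
Jan has 31 days: +31 → Feb 1, 1982 (35 left).
Feb has 28 days: +28 → Mar 1, 1982 (7 left).
+7 → Mar 8, 1982.

March 8, 1982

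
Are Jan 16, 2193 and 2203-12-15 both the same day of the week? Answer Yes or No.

No

From Jan 16, 2193 to Dec 15, 2203 is 3984 days.
3984 mod 7 = 1, so they are different weekdays.
(Jan 16, 2193 is a Wednesday; Dec 15, 2203 is a Thursday.)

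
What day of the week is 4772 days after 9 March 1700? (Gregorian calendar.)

Mar 9, 1700 is a Tuesday.
4772 mod 7 = 5, so 4772 days after a Tuesday is Tuesday + 5 = Sunday.

Sunday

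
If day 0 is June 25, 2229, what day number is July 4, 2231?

739

Jun 25, 2229 → Jun 25, 2230: 365 days.
Jun 25, 2230 → Jul 25, 2230: 30 days (June has 30).
Jul 25, 2230 → Aug 25, 2230: 31 days (July has 31).
Aug 25, 2230 → Sep 25, 2230: 31 days (August has 31).
Sep 25, 2230 → Oct 25, 2230: 30 days (September has 30).
Oct 25, 2230 → Nov 25, 2230: 31 days (October has 31).
Nov 25, 2230 → Dec 25, 2230: 30 days (November has 30).
Dec 25, 2230 → Jan 25, 2231: 31 days (December has 31).
Jan 25, 2231 → Feb 25, 2231: 31 days (January has 31).
Feb 25, 2231 → Mar 25, 2231: 28 days (February has 28).
Mar 25, 2231 → Apr 25, 2231: 31 days (March has 31).
Apr 25, 2231 → May 25, 2231: 30 days (April has 30).
May 25, 2231 → Jun 25, 2231: 31 days (May has 31).
Jun 25, 2231 → Jul 4, 2231: 9 days.
Total: 739 days.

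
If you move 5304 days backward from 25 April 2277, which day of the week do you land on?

Friday

First find the weekday of Apr 25, 2277. Doomsday rule: the anchor day for the 2200s is Friday. For year 77: 77÷12 = 6 r 5, and 5÷4 = 1, so 6+5+1 = 12.
Friday + 12 ≡ Wednesday — that's 2277's doomsday.
In April the doomsday date is Apr 4.
Apr 25 is 21 days after Apr 4; 21 mod 7 = 0, so Wednesday + 0 = Wednesday.
5304 mod 7 = 5, so 5304 days before a Wednesday is Wednesday − 5 = Friday.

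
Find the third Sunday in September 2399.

September 19, 2399

September 1, 2399 is a Wednesday.
The first Sunday is therefore September 5 (4 days later).
The third Sunday is 5 + 2×7 = September 19.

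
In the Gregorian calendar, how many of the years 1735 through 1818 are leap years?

Multiples of 4 in [1735,1818]: 21.
Of those, multiples of 100: 1 (not leap unless ÷400).
Multiples of 400: 0.
Leap years = 21 − 1 + 0 = 20.

20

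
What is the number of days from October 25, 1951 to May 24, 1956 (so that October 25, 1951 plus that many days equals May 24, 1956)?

1673

Oct 25, 1951 → Oct 25, 1952: 366 days (Feb 29, 1952 is in that span).
Oct 25, 1952 → Oct 25, 1953: 365 days.
Oct 25, 1953 → Oct 25, 1954: 365 days.
Oct 25, 1954 → Oct 25, 1955: 365 days.
Oct 25, 1955 → Nov 25, 1955: 31 days (October has 31).
Nov 25, 1955 → Dec 25, 1955: 30 days (November has 30).
Dec 25, 1955 → Jan 25, 1956: 31 days (December has 31).
Jan 25, 1956 → Feb 25, 1956: 31 days (January has 31).
Feb 25, 1956 → Mar 25, 1956: 29 days (February has 29).
Mar 25, 1956 → Apr 25, 1956: 31 days (March has 31).
Apr 25, 1956 → May 24, 1956: 29 days.
Total: 1673 days.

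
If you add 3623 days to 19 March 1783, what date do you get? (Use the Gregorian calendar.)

+366 (one year; includes Feb 29, 1784) → Mar 19, 1784 (3257 left).
+365 (one year) → Mar 19, 1785 (2892 left).
+365 (one year) → Mar 19, 1786 (2527 left).
+365 (one year) → Mar 19, 1787 (2162 left).
+366 (one year; includes Feb 29, 1788) → Mar 19, 1788 (1796 left).
+365 (one year) → Mar 19, 1789 (1431 left).
+365 (one year) → Mar 19, 1790 (1066 left).
+365 (one year) → Mar 19, 1791 (701 left).
+366 (one year; includes Feb 29, 1792) → Mar 19, 1792 (335 left).
Mar has 31 days: +13 → Apr 1, 1792 (322 left).
Apr has 30 days: +30 → May 1, 1792 (292 left).
May has 31 days: +31 → Jun 1, 1792 (261 left).
Jun has 30 days: +30 → Jul 1, 1792 (231 left).
Jul has 31 days: +31 → Aug 1, 1792 (200 left).
Aug has 31 days: +31 → Sep 1, 1792 (169 left).
Sep has 30 days: +30 → Oct 1, 1792 (139 left).
Oct has 31 days: +31 → Nov 1, 1792 (108 left).
Nov has 30 days: +30 → Dec 1, 1792 (78 left).
Dec has 31 days: +31 → Jan 1, 1793 (47 left).
Jan has 31 days: +31 → Feb 1, 1793 (16 left).
+16 → Feb 17, 1793.

February 17, 1793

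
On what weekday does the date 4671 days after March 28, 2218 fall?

Monday

Mar 28, 2218 is a Saturday.
4671 mod 7 = 2, so 4671 days after a Saturday is Saturday + 2 = Monday.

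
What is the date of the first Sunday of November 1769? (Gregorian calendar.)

November 1, 1769 is a Wednesday.
The first Sunday is therefore November 5 (4 days later).

November 5, 1769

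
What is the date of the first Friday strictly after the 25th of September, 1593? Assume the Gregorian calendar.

Sep 25, 1593 is a Saturday.
From Saturday to the next Friday is 6 days.
Sep 25, 1593 + 6 = Oct 1, 1593.

October 1, 1593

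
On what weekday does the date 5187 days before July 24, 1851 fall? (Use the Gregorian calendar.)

Jul 24, 1851 is a Thursday.
5187 mod 7 = 0, so 5187 days before a Thursday is Thursday − 0 = Thursday.

Thursday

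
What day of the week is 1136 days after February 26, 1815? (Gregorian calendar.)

Tuesday

Feb 26, 1815 is a Sunday.
1136 mod 7 = 2, so 1136 days after a Sunday is Sunday + 2 = Tuesday.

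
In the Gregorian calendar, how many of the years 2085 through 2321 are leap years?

56

Multiples of 4 in [2085,2321]: 59.
Of those, multiples of 100: 3 (not leap unless ÷400).
Multiples of 400: 0.
Leap years = 59 − 3 + 0 = 56.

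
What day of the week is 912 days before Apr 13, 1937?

First find the weekday of Apr 13, 1937. Doomsday rule: the anchor day for the 1900s is Wednesday. For year 37: 37÷12 = 3 r 1, and 1÷4 = 0, so 3+1+0 = 4.
Wednesday + 4 ≡ Sunday — that's 1937's doomsday.
In April the doomsday date is Apr 4.
Apr 13 is 9 days after Apr 4; 9 mod 7 = 2, so Sunday + 2 = Tuesday.
912 mod 7 = 2, so 912 days before a Tuesday is Tuesday − 2 = Sunday.

Sunday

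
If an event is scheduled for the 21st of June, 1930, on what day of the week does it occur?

Doomsday rule: the anchor day for the 1900s is Wednesday. For year 30: 30÷12 = 2 r 6, and 6÷4 = 1, so 2+6+1 = 9.
Wednesday + 9 ≡ Friday — that's 1930's doomsday.
In June the doomsday date is Jun 6.
Jun 21 is 15 days after Jun 6; 15 mod 7 = 1, so Friday + 1 = Saturday.

Saturday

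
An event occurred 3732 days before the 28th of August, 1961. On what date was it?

June 10, 1951

−365 (one year) → Aug 28, 1960 (3367 left).
−366 (one year; includes Feb 29, 1960) → Aug 28, 1959 (3001 left).
−365 (one year) → Aug 28, 1958 (2636 left).
−365 (one year) → Aug 28, 1957 (2271 left).
−365 (one year) → Aug 28, 1956 (1906 left).
−366 (one year; includes Feb 29, 1956) → Aug 28, 1955 (1540 left).
−365 (one year) → Aug 28, 1954 (1175 left).
−365 (one year) → Aug 28, 1953 (810 left).
−365 (one year) → Aug 28, 1952 (445 left).
−366 (one year; includes Feb 29, 1952) → Aug 28, 1951 (79 left).
−28 → Jul 31, 1951 (end of Jul, 31 days; 51 left).
−31 → Jun 30, 1951 (end of Jun, 30 days; 20 left).
−20 → Jun 10, 1951.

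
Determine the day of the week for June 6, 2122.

Saturday

Doomsday rule: the anchor day for the 2100s is Sunday. For year 22: 22÷12 = 1 r 10, and 10÷4 = 2, so 1+10+2 = 13.
Sunday + 13 ≡ Saturday — that's 2122's doomsday.
In June the doomsday date is Jun 6.
Jun 6 is the doomsday itself: Saturday.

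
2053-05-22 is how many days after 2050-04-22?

1126

Apr 22, 2050 → Apr 22, 2051: 365 days.
Apr 22, 2051 → Apr 22, 2052: 366 days (Feb 29, 2052 is in that span).
Apr 22, 2052 → May 22, 2052: 30 days (April has 30).
May 22, 2052 → Jun 22, 2052: 31 days (May has 31).
Jun 22, 2052 → Jul 22, 2052: 30 days (June has 30).
Jul 22, 2052 → Aug 22, 2052: 31 days (July has 31).
Aug 22, 2052 → Sep 22, 2052: 31 days (August has 31).
Sep 22, 2052 → Oct 22, 2052: 30 days (September has 30).
Oct 22, 2052 → Nov 22, 2052: 31 days (October has 31).
Nov 22, 2052 → Dec 22, 2052: 30 days (November has 30).
Dec 22, 2052 → Jan 22, 2053: 31 days (December has 31).
Jan 22, 2053 → Feb 22, 2053: 31 days (January has 31).
Feb 22, 2053 → Mar 22, 2053: 28 days (February has 28).
Mar 22, 2053 → Apr 22, 2053: 31 days (March has 31).
Apr 22, 2053 → May 22, 2053: 30 days.
Total: 1126 days.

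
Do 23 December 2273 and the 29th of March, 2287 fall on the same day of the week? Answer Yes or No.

Yes

From Dec 23, 2273 to Mar 29, 2287 is 4844 days.
4844 mod 7 = 0, so they are the same weekday.
(Dec 23, 2273 is a Tuesday; Mar 29, 2287 is a Tuesday.)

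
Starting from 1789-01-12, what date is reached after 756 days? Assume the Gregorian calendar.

+365 (one year) → Jan 12, 1790 (391 left).
Jan has 31 days: +20 → Feb 1, 1790 (371 left).
Feb has 28 days: +28 → Mar 1, 1790 (343 left).
Mar has 31 days: +31 → Apr 1, 1790 (312 left).
Apr has 30 days: +30 → May 1, 1790 (282 left).
May has 31 days: +31 → Jun 1, 1790 (251 left).
Jun has 30 days: +30 → Jul 1, 1790 (221 left).
Jul has 31 days: +31 → Aug 1, 1790 (190 left).
Aug has 31 days: +31 → Sep 1, 1790 (159 left).
Sep has 30 days: +30 → Oct 1, 1790 (129 left).
Oct has 31 days: +31 → Nov 1, 1790 (98 left).
Nov has 30 days: +30 → Dec 1, 1790 (68 left).
Dec has 31 days: +31 → Jan 1, 1791 (37 left).
Jan has 31 days: +31 → Feb 1, 1791 (6 left).
+6 → Feb 7, 1791.

February 7, 1791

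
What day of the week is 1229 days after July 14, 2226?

Jul 14, 2226 is a Friday.
1229 mod 7 = 4, so 1229 days after a Friday is Friday + 4 = Tuesday.

Tuesday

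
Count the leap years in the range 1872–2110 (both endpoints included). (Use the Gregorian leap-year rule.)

Multiples of 4 in [1872,2110]: 60.
Of those, multiples of 100: 3 (not leap unless ÷400).
Multiples of 400: 1.
Leap years = 60 − 3 + 1 = 58.

58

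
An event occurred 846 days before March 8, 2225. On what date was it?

November 13, 2222

−365 (one year) → Mar 8, 2224 (481 left).
−366 (one year; includes Feb 29, 2224) → Mar 8, 2223 (115 left).
−8 → Feb 28, 2223 (end of Feb, 28 days; 107 left).
−28 → Jan 31, 2223 (end of Jan, 31 days; 79 left).
−31 → Dec 31, 2222 (end of Dec, 31 days; 48 left).
−31 → Nov 30, 2222 (end of Nov, 30 days; 17 left).
−17 → Nov 13, 2222.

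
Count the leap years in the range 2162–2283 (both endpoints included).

29

Multiples of 4 in [2162,2283]: 30.
Of those, multiples of 100: 1 (not leap unless ÷400).
Multiples of 400: 0.
Leap years = 30 − 1 + 0 = 29.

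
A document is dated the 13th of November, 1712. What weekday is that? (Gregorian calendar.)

Doomsday rule: the anchor day for the 1700s is Sunday. For year 12: 12÷12 = 1 r 0, and 0÷4 = 0, so 1+0+0 = 1.
Sunday + 1 ≡ Monday — that's 1712's doomsday.
In November the doomsday date is Nov 7.
Nov 13 is 6 days after Nov 7; 6 mod 7 = 6, so Monday + 6 = Sunday.

Sunday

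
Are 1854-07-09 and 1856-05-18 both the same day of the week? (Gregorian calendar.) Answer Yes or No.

Yes

From Jul 9, 1854 to May 18, 1856 is 679 days.
679 mod 7 = 0, so they are the same weekday.
(Jul 9, 1854 is a Sunday; May 18, 1856 is a Sunday.)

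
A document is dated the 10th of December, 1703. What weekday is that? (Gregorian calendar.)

Monday

Doomsday rule: the anchor day for the 1700s is Sunday. For year 03: 3÷12 = 0 r 3, and 3÷4 = 0, so 0+3+0 = 3.
Sunday + 3 ≡ Wednesday — that's 1703's doomsday.
In December the doomsday date is Dec 12.
Dec 10 is 2 days before Dec 12; 2 mod 7 = 2, so Wednesday − 2 = Monday.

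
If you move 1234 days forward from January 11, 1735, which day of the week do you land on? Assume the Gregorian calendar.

First find the weekday of Jan 11, 1735. Doomsday rule: the anchor day for the 1700s is Sunday. For year 35: 35÷12 = 2 r 11, and 11÷4 = 2, so 2+11+2 = 15.
Sunday + 15 ≡ Monday — that's 1735's doomsday.
In January the doomsday date is Jan 3 (1735 is not a leap year).
Jan 11 is 8 days after Jan 3; 8 mod 7 = 1, so Monday + 1 = Tuesday.
1234 mod 7 = 2, so 1234 days after a Tuesday is Tuesday + 2 = Thursday.

Thursday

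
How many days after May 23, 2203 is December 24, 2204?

581

May 23, 2203 → May 23, 2204: 366 days (Feb 29, 2204 is in that span).
May 23, 2204 → Jun 23, 2204: 31 days (May has 31).
Jun 23, 2204 → Jul 23, 2204: 30 days (June has 30).
Jul 23, 2204 → Aug 23, 2204: 31 days (July has 31).
Aug 23, 2204 → Sep 23, 2204: 31 days (August has 31).
Sep 23, 2204 → Oct 23, 2204: 30 days (September has 30).
Oct 23, 2204 → Nov 23, 2204: 31 days (October has 31).
Nov 23, 2204 → Dec 23, 2204: 30 days (November has 30).
Dec 23, 2204 → Dec 24, 2204: 1 days.
Total: 581 days.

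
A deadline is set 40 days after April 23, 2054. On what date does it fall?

Apr has 30 days: +8 → May 1, 2054 (32 left).
May has 31 days: +31 → Jun 1, 2054 (1 left).
+1 → Jun 2, 2054.

June 2, 2054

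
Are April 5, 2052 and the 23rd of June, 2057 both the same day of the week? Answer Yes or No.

From Apr 5, 2052 to Jun 23, 2057 is 1905 days.
1905 mod 7 = 1, so they are different weekdays.
(Apr 5, 2052 is a Friday; Jun 23, 2057 is a Saturday.)

No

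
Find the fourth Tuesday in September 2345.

September 25, 2345

September 1, 2345 is a Saturday.
The first Tuesday is therefore September 4 (3 days later).
The fourth Tuesday is 4 + 3×7 = September 25.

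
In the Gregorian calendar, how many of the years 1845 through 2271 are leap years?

Multiples of 4 in [1845,2271]: 106.
Of those, multiples of 100: 4 (not leap unless ÷400).
Multiples of 400: 1.
Leap years = 106 − 4 + 1 = 103.

103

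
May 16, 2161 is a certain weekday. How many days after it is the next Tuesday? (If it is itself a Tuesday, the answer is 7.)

3

May 16, 2161 is a Saturday.
From Saturday to the next Tuesday is 3 days.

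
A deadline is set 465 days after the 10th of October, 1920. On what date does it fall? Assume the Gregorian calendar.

January 18, 1922

+365 (one year) → Oct 10, 1921 (100 left).
Oct has 31 days: +22 → Nov 1, 1921 (78 left).
Nov has 30 days: +30 → Dec 1, 1921 (48 left).
Dec has 31 days: +31 → Jan 1, 1922 (17 left).
+17 → Jan 18, 1922.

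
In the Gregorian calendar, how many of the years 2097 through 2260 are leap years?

39

Multiples of 4 in [2097,2260]: 41.
Of those, multiples of 100: 2 (not leap unless ÷400).
Multiples of 400: 0.
Leap years = 41 − 2 + 0 = 39.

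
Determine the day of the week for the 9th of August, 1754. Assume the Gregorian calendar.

Doomsday rule: the anchor day for the 1700s is Sunday. For year 54: 54÷12 = 4 r 6, and 6÷4 = 1, so 4+6+1 = 11.
Sunday + 11 ≡ Thursday — that's 1754's doomsday.
In August the doomsday date is Aug 8.
Aug 9 is 1 day after Aug 8; 1 mod 7 = 1, so Thursday + 1 = Friday.

Friday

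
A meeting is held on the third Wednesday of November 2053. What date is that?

November 1, 2053 is a Saturday.
The first Wednesday is therefore November 5 (4 days later).
The third Wednesday is 5 + 2×7 = November 19.

November 19, 2053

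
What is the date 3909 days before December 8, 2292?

−366 (one year; includes Feb 29, 2292) → Dec 8, 2291 (3543 left).
−365 (one year) → Dec 8, 2290 (3178 left).
−365 (one year) → Dec 8, 2289 (2813 left).
−365 (one year) → Dec 8, 2288 (2448 left).
−366 (one year; includes Feb 29, 2288) → Dec 8, 2287 (2082 left).
−365 (one year) → Dec 8, 2286 (1717 left).
−365 (one year) → Dec 8, 2285 (1352 left).
−365 (one year) → Dec 8, 2284 (987 left).
−366 (one year; includes Feb 29, 2284) → Dec 8, 2283 (621 left).
−365 (one year) → Dec 8, 2282 (256 left).
−8 → Nov 30, 2282 (end of Nov, 30 days; 248 left).
−30 → Oct 31, 2282 (end of Oct, 31 days; 218 left).
−31 → Sep 30, 2282 (end of Sep, 30 days; 187 left).
−30 → Aug 31, 2282 (end of Aug, 31 days; 157 left).
−31 → Jul 31, 2282 (end of Jul, 31 days; 126 left).
−31 → Jun 30, 2282 (end of Jun, 30 days; 95 left).
−30 → May 31, 2282 (end of May, 31 days; 65 left).
−31 → Apr 30, 2282 (end of Apr, 30 days; 34 left).
−30 → Mar 31, 2282 (end of Mar, 31 days; 4 left).
−4 → Mar 27, 2282.

March 27, 2282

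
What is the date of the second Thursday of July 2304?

July 1, 2304 is a Friday.
The first Thursday is therefore July 7 (6 days later).
The second Thursday is 7 + 1×7 = July 14.

July 14, 2304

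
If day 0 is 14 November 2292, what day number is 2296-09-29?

Nov 14, 2292 → Nov 14, 2293: 365 days.
Nov 14, 2293 → Nov 14, 2294: 365 days.
Nov 14, 2294 → Nov 14, 2295: 365 days.
Nov 14, 2295 → Dec 14, 2295: 30 days (November has 30).
Dec 14, 2295 → Jan 14, 2296: 31 days (December has 31).
Jan 14, 2296 → Feb 14, 2296: 31 days (January has 31).
Feb 14, 2296 → Mar 14, 2296: 29 days (February has 29).
Mar 14, 2296 → Apr 14, 2296: 31 days (March has 31).
Apr 14, 2296 → May 14, 2296: 30 days (April has 30).
May 14, 2296 → Jun 14, 2296: 31 days (May has 31).
Jun 14, 2296 → Jul 14, 2296: 30 days (June has 30).
Jul 14, 2296 → Aug 14, 2296: 31 days (July has 31).
Aug 14, 2296 → Sep 14, 2296: 31 days (August has 31).
Sep 14, 2296 → Sep 29, 2296: 15 days.
Total: 1415 days.

1415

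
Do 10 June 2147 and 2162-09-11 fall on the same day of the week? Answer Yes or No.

From Jun 10, 2147 to Sep 11, 2162 is 5572 days.
5572 mod 7 = 0, so they are the same weekday.
(Jun 10, 2147 is a Saturday; Sep 11, 2162 is a Saturday.)

Yes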